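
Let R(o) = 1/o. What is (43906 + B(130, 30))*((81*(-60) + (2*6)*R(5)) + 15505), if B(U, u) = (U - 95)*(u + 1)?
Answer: 2395185867/5 ≈ 4.7904e+8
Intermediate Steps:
B(U, u) = (1 + u)*(-95 + U) (B(U, u) = (-95 + U)*(1 + u) = (1 + u)*(-95 + U))
(43906 + B(130, 30))*((81*(-60) + (2*6)*R(5)) + 15505) = (43906 + (-95 + 130 - 95*30 + 130*30))*((81*(-60) + (2*6)/5) + 15505) = (43906 + (-95 + 130 - 2850 + 3900))*((-4860 + 12*(⅕)) + 15505) = (43906 + 1085)*((-4860 + 12/5) + 15505) = 44991*(-24288/5 + 15505) = 44991*(53237/5) = 2395185867/5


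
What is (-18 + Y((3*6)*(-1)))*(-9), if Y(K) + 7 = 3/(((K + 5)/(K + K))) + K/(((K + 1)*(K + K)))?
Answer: 66519/442 ≈ 150.50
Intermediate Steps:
Y(K) = -7 + 1/(2*(1 + K)) + 6*K/(5 + K) (Y(K) = -7 + (3/(((K + 5)/(K + K))) + K/(((K + 1)*(K + K)))) = -7 + (3/(((5 + K)/((2*K)))) + K/(((1 + K)*(2*K)))) = -7 + (3/(((5 + K)*(1/(2*K)))) + K/((2*K*(1 + K)))) = -7 + (3/(((5 + K)/(2*K))) + K*(1/(2*K*(1 + K)))) = -7 + (3*(2*K/(5 + K)) + 1/(2*(1 + K))) = -7 + (6*K/(5 + K) + 1/(2*(1 + K))) = -7 + (1/(2*(1 + K)) + 6*K/(5 + K)) = -7 + 1/(2*(1 + K)) + 6*K/(5 + K))
(-18 + Y((3*6)*(-1)))*(-9) = (-18 + (-65 - 71*3*6*(-1) - 2*((3*6)*(-1))²)/(2*(5 + ((3*6)*(-1))² + 6*((3*6)*(-1)))))*(-9) = (-18 + (-65 - 1278*(-1) - 2*(18*(-1))²)/(2*(5 + (18*(-1))² + 6*(18*(-1)))))*(-9) = (-18 + (-65 - 71*(-18) - 2*(-18)²)/(2*(5 + (-18)² + 6*(-18))))*(-9) = (-18 + (-65 + 1278 - 2*324)/(2*(5 + 324 - 108)))*(-9) = (-18 + (½)*(-65 + 1278 - 648)/221)*(-9) = (-18 + (½)*(1/221)*565)*(-9) = (-18 + 565/442)*(-9) = -7391/442*(-9) = 66519/442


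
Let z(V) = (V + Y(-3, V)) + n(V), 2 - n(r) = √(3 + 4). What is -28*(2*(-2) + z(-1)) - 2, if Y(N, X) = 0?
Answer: 82 + 28*√7 ≈ 156.08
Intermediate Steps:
n(r) = 2 - √7 (n(r) = 2 - √(3 + 4) = 2 - √7)
z(V) = 2 + V - √7 (z(V) = (V + 0) + (2 - √7) = V + (2 - √7) = 2 + V - √7)
-28*(2*(-2) + z(-1)) - 2 = -28*(2*(-2) + (2 - 1 - √7)) - 2 = -28*(-4 + (1 - √7)) - 2 = -28*(-3 - √7) - 2 = (84 + 28*√7) - 2 = 82 + 28*√7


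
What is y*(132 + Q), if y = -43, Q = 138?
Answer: -11610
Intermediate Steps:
y*(132 + Q) = -43*(132 + 138) = -43*270 = -11610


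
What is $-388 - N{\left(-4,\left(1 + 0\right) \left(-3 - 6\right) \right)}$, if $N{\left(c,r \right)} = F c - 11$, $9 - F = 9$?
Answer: $-377$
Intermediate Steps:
$F = 0$ ($F = 9 - 9 = 0$)
$N{\left(c,r \right)} = -11$ ($N{\left(c,r \right)} = 0 c - 11 = 0 - 11 = -11$)
$-388 - N{\left(-4,\left(1 + 0\right) \left(-3 - 6\right) \right)} = -388 - -11 = -388 + 11 = -377$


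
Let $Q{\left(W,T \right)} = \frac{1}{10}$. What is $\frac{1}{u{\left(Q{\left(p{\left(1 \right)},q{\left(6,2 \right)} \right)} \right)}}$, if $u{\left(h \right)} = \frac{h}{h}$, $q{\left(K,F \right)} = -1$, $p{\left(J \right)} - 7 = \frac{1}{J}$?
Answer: $1$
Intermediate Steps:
$p{\left(J \right)} = 7 + \frac{1}{J}$
$Q{\left(W,T \right)} = \frac{1}{10}$
$u{\left(h \right)} = 1$
$\frac{1}{u{\left(Q{\left(p{\left(1 \right)},q{\left(6,2 \right)} \right)} \right)}} = 1^{-1} = 1$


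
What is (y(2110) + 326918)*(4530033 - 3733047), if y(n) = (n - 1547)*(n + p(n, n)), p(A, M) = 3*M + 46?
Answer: 4068243728496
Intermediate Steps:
p(A, M) = 46 + 3*M
y(n) = (-1547 + n)*(46 + 4*n) (y(n) = (n - 1547)*(n + (46 + 3*n)) = (-1547 + n)*(46 + 4*n))
(y(2110) + 326918)*(4530033 - 3733047) = ((-71162 - 6142*2110 + 4*2110²) + 326918)*(4530033 - 3733047) = ((-71162 - 12959620 + 4*4452100) + 326918)*796986 = ((-71162 - 12959620 + 17808400) + 326918)*796986 = (4777618 + 326918)*796986 = 5104536*796986 = 4068243728496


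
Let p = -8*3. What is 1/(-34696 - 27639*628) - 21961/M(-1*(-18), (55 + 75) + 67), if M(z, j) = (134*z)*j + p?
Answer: -10746176579/232500137415 ≈ -0.046220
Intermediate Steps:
p = -24
M(z, j) = -24 + 134*j*z (M(z, j) = (134*z)*j - 24 = 134*j*z - 24 = -24 + 134*j*z)
1/(-34696 - 27639*628) - 21961/M(-1*(-18), (55 + 75) + 67) = 1/(-34696 - 27639*628) - 21961/(-24 + 134*((55 + 75) + 67)*(-1*(-18))) = (1/628)/(-62335) - 21961/(-24 + 134*(130 + 67)*18) = -1/62335*1/628 - 21961/(-24 + 134*197*18) = -1/39146380 - 21961/(-24 + 475164) = -1/39146380 - 21961/475140 = -10746176579/232500137415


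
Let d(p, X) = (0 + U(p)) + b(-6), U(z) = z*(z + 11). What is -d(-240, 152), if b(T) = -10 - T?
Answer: -54956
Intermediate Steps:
U(z) = z*(11 + z)
d(p, X) = -4 + p*(11 + p) (d(p, X) = (0 + p*(11 + p)) + (-10 - 1*(-6)) = p*(11 + p) + (-10 + 6) = p*(11 + p) - 4 = -4 + p*(11 + p))
-d(-240, 152) = -(-4 - 240*(11 - 240)) = -(-4 - 240*(-229)) = -(-4 + 54960) = -1*54956 = -54956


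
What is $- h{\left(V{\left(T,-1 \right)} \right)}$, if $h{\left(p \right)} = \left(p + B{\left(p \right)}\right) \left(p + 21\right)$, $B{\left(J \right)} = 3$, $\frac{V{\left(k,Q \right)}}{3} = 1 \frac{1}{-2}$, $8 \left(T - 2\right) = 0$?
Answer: $- \frac{117}{4} \approx -29.25$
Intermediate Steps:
$T = 2$ ($T = 2 + \frac{1}{8} \cdot 0 = 2 + 0 = 2$)
$V{\left(k,Q \right)} = - \frac{3}{2}$ ($V{\left(k,Q \right)} = 3 \cdot 1 \frac{1}{-2} = 3 \cdot 1 \left(- \frac{1}{2}\right) = 3 \left(- \frac{1}{2}\right) = - \frac{3}{2}$)
$h{\left(p \right)} = \left(3 + p\right) \left(21 + p\right)$ ($h{\left(p \right)} = \left(p + 3\right) \left(p + 21\right) = \left(3 + p\right) \left(21 + p\right)$)
$- h{\left(V{\left(T,-1 \right)} \right)} = - (63 + \left(- \frac{3}{2}\right)^{2} + 24 \left(- \frac{3}{2}\right)) = - (63 + \frac{9}{4} - 36) = \left(-1\right) \frac{117}{4} = - \frac{117}{4}$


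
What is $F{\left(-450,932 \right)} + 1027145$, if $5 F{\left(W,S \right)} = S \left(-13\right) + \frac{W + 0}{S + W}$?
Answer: $\frac{1234789544}{1205} \approx 1.0247 \cdot 10^{6}$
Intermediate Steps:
$F{\left(W,S \right)} = - \frac{13 S}{5} + \frac{W}{5 \left(S + W\right)}$ ($F{\left(W,S \right)} = \frac{S \left(-13\right) + \frac{W + 0}{S + W}}{5} = \frac{- 13 S + \frac{W}{S + W}}{5} = - \frac{13 S}{5} + \frac{W}{5 \left(S + W\right)}$)
$F{\left(-450,932 \right)} + 1027145 = \frac{-450 - 13 \cdot 932^{2} - 12116 \left(-450\right)}{5 \left(932 - 450\right)} + 1027145 = \frac{-450 - 11292112 + 5452200}{5 \cdot 482} + 1027145 = \frac{1}{5} \cdot \frac{1}{482} \left(-450 - 11292112 + 5452200\right) + 1027145 = \frac{1}{5} \cdot \frac{1}{482} \left(-5840362\right) + 1027145 = - \frac{2920181}{1205} + 1027145 = \frac{1234789544}{1205}$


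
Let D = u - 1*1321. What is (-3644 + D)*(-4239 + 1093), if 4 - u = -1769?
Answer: 10042032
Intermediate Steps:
u = 1773 (u = 4 - 1*(-1769) = 4 + 1769 = 1773)
D = 452 (D = 1773 - 1*1321 = 1773 - 1321 = 452)
(-3644 + D)*(-4239 + 1093) = (-3644 + 452)*(-4239 + 1093) = -3192*(-3146) = 10042032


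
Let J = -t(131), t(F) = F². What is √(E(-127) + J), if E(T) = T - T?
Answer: 131*I ≈ 131.0*I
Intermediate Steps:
E(T) = 0
J = -17161 (J = -1*131² = -1*17161 = -17161)
√(E(-127) + J) = √(0 - 17161) = √(-17161) = 131*I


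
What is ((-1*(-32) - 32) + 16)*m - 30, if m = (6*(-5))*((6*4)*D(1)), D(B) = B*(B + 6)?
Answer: -80670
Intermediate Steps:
D(B) = B*(6 + B)
m = -5040 (m = (6*(-5))*((6*4)*(1*(6 + 1))) = -720*1*7 = -720*7 = -30*168 = -5040)
((-1*(-32) - 32) + 16)*m - 30 = ((-1*(-32) - 32) + 16)*(-5040) - 30 = ((32 - 32) + 16)*(-5040) - 30 = (0 + 16)*(-5040) - 30 = 16*(-5040) - 30 = -80640 - 30 = -80670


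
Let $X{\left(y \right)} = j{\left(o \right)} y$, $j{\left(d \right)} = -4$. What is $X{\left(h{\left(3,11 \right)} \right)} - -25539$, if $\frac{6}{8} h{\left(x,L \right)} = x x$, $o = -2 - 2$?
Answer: $25491$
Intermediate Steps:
$o = -4$ ($o = -2 - 2 = -4$)
$h{\left(x,L \right)} = \frac{4 x^{2}}{3}$ ($h{\left(x,L \right)} = \frac{4 x x}{3} = \frac{4 x^{2}}{3}$)
$X{\left(y \right)} = - 4 y$
$X{\left(h{\left(3,11 \right)} \right)} - -25539 = - 4 \frac{4 \cdot 3^{2}}{3} - -25539 = - 4 \cdot \frac{4}{3} \cdot 9 + 25539 = \left(-4\right) 12 + 25539 = -48 + 25539 = 25491$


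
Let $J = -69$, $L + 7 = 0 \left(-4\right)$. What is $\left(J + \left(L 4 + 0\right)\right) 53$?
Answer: $-5141$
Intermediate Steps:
$L = -7$ ($L = -7 + 0 \left(-4\right) = -7 + 0 = -7$)
$\left(J + \left(L 4 + 0\right)\right) 53 = \left(-69 + \left(\left(-7\right) 4 + 0\right)\right) 53 = \left(-69 + \left(-28 + 0\right)\right) 53 = \left(-69 - 28\right) 53 = \left(-97\right) 53 = -5141$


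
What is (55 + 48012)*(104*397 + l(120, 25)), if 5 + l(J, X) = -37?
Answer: 1982571482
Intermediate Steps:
l(J, X) = -42 (l(J, X) = -5 - 37 = -42)
(55 + 48012)*(104*397 + l(120, 25)) = (55 + 48012)*(104*397 - 42) = 48067*(41288 - 42) = 48067*41246 = 1982571482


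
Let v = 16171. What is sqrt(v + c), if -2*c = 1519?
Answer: sqrt(61646)/2 ≈ 124.14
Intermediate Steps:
c = -1519/2 (c = -1/2*1519 = -1519/2 ≈ -759.50)
sqrt(v + c) = sqrt(16171 - 1519/2) = sqrt(30823/2) = sqrt(61646)/2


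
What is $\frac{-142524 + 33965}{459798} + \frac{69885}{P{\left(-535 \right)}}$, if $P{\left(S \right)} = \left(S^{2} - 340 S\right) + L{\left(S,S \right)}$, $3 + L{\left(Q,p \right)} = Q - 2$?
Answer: $- \frac{3725515357}{42998929566} \approx -0.086642$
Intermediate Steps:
$L{\left(Q,p \right)} = -5 + Q$ ($L{\left(Q,p \right)} = -3 + \left(Q - 2\right) = -3 + \left(-2 + Q\right) = -5 + Q$)
$P{\left(S \right)} = -5 + S^{2} - 339 S$ ($P{\left(S \right)} = \left(S^{2} - 340 S\right) + \left(-5 + S\right) = -5 + S^{2} - 339 S$)
$\frac{-142524 + 33965}{459798} + \frac{69885}{P{\left(-535 \right)}} = \frac{-142524 + 33965}{459798} + \frac{69885}{-5 + \left(-535\right)^{2} - -181365} = \left(-108559\right) \frac{1}{459798} + \frac{69885}{-5 + 286225 + 181365} = - \frac{108559}{459798} + \frac{69885}{467585} = - \frac{108559}{459798} + 69885 \cdot \frac{1}{467585} = - \frac{108559}{459798} + \frac{13977}{93517} = - \frac{3725515357}{42998929566}$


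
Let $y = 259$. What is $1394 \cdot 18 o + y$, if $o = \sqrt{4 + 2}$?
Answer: $259 + 25092 \sqrt{6} \approx 61722.0$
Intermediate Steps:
$o = \sqrt{6} \approx 2.4495$
$1394 \cdot 18 o + y = 1394 \cdot 18 \sqrt{6} + 259 = 25092 \sqrt{6} + 259 = 259 + 25092 \sqrt{6}$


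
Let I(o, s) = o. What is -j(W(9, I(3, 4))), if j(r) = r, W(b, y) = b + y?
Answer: -12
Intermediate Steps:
-j(W(9, I(3, 4))) = -(9 + 3) = -1*12 = -12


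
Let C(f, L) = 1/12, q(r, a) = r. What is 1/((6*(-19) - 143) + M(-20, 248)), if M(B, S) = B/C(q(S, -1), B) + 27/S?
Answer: -248/123229 ≈ -0.0020125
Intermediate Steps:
C(f, L) = 1/12
M(B, S) = 12*B + 27/S (M(B, S) = B/(1/12) + 27/S = B*12 + 27/S = 12*B + 27/S)
1/((6*(-19) - 143) + M(-20, 248)) = 1/((6*(-19) - 143) + (12*(-20) + 27/248)) = 1/((-114 - 143) + (-240 + 27*(1/248))) = 1/(-257 + (-240 + 27/248)) = 1/(-257 - 59493/248) = 1/(-123229/248) = -248/123229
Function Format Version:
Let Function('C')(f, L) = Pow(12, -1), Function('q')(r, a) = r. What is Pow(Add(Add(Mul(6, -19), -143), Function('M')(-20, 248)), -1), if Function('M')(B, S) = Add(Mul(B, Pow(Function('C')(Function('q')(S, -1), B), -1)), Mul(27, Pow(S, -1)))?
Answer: Rational(-248, 123229) ≈ -0.0020125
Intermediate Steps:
Function('C')(f, L) = Rational(1, 12)
Function('M')(B, S) = Add(Mul(12, B), Mul(27, Pow(S, -1))) (Function('M')(B, S) = Add(Mul(B, Pow(Rational(1, 12), -1)), Mul(27, Pow(S, -1))) = Add(Mul(B, 12), Mul(27, Pow(S, -1))) = Add(Mul(12, B), Mul(27, Pow(S, -1))))
Pow(Add(Add(Mul(6, -19), -143), Function('M')(-20, 248)), -1) = Pow(Add(Add(Mul(6, -19), -143), Add(Mul(12, -20), Mul(27, Pow(248, -1)))), -1) = Pow(Add(Add(-114, -143), Add(-240, Mul(27, Rational(1, 248)))), -1) = Pow(Add(-257, Add(-240, Rational(27, 248))), -1) = Pow(Add(-257, Rational(-59493, 248)), -1) = Pow(Rational(-123229, 248), -1) = Rational(-248, 123229)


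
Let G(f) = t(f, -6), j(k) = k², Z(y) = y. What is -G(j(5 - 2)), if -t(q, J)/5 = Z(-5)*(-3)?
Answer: 75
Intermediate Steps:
t(q, J) = -75 (t(q, J) = -(-25)*(-3) = -5*15 = -75)
G(f) = -75
-G(j(5 - 2)) = -1*(-75) = 75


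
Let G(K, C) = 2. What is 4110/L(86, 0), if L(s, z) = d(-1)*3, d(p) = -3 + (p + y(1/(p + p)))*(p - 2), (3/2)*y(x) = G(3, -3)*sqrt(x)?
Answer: 685*I*sqrt(2)/2 ≈ 484.37*I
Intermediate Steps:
y(x) = 4*sqrt(x)/3 (y(x) = 2*(2*sqrt(x))/3 = 4*sqrt(x)/3)
d(p) = -3 + (-2 + p)*(p + 2*sqrt(2)*sqrt(1/p)/3) (d(p) = -3 + (p + 4*sqrt(1/(p + p))/3)*(p - 2) = -3 + (p + 4*sqrt(1/(2*p))/3)*(-2 + p) = -3 + (p + 4*(sqrt(2)*sqrt(1/p)/2)/3)*(-2 + p) = -3 + (p + 2*sqrt(2)*sqrt(1/p)/3)*(-2 + p) = -3 + (-2 + p)*(p + 2*sqrt(2)*sqrt(1/p)/3))
L(s, z) = -6*I*sqrt(2) (L(s, z) = (-3 + (-1)**2 - 2*(-1) - 4*sqrt(2)*sqrt(1/(-1))/3 + (2/3)*(-1)*sqrt(2)*sqrt(1/(-1)))*3 = (-3 + 1 + 2 - 4*sqrt(2)*sqrt(-1)/3 + (2/3)*(-1)*sqrt(2)*sqrt(-1))*3 = (-3 + 1 + 2 - 4*sqrt(2)*I/3 + (2/3)*(-1)*sqrt(2)*I)*3 = (-3 + 1 + 2 - 4*I*sqrt(2)/3 - 2*I*sqrt(2)/3)*3 = -2*I*sqrt(2)*3 = -6*I*sqrt(2))
4110/L(86, 0) = 4110/((-6*I*sqrt(2))) = 4110*(I*sqrt(2)/12) = 685*I*sqrt(2)/2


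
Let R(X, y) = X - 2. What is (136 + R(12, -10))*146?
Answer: 21316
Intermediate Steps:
R(X, y) = -2 + X
(136 + R(12, -10))*146 = (136 + (-2 + 12))*146 = (136 + 10)*146 = 146*146 = 21316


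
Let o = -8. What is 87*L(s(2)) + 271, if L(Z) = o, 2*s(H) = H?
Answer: -425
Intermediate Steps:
s(H) = H/2
L(Z) = -8
87*L(s(2)) + 271 = 87*(-8) + 271 = -696 + 271 = -425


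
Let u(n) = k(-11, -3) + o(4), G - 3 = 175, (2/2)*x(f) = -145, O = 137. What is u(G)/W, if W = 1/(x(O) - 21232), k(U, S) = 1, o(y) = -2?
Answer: 21377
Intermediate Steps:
x(f) = -145
W = -1/21377 (W = 1/(-145 - 21232) = 1/(-21377) = -1/21377 ≈ -4.6779e-5)
G = 178 (G = 3 + 175 = 178)
u(n) = -1 (u(n) = 1 - 2 = -1)
u(G)/W = -1/(-1/21377) = -1*(-21377) = 21377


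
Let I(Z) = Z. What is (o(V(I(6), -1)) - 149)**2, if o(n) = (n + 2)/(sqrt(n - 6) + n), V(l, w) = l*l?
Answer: 2922383173/133563 + 1186018*sqrt(30)/133563 ≈ 21929.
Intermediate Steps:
V(l, w) = l**2
o(n) = (2 + n)/(n + sqrt(-6 + n)) (o(n) = (2 + n)/(sqrt(-6 + n) + n) = (2 + n)/(n + sqrt(-6 + n)))
(o(V(I(6), -1)) - 149)**2 = ((2 + 6**2)/(6**2 + sqrt(-6 + 6**2)) - 149)**2 = ((2 + 36)/(36 + sqrt(-6 + 36)) - 149)**2 = (38/(36 + sqrt(30)) - 149)**2 = (-149 + 38/(36 + sqrt(30)))**2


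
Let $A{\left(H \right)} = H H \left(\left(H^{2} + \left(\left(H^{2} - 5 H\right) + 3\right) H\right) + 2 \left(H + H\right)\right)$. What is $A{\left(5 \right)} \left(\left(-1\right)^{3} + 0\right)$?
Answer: $-1500$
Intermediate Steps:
$A{\left(H \right)} = H^{2} \left(H^{2} + 4 H + H \left(3 + H^{2} - 5 H\right)\right)$ ($A{\left(H \right)} = H^{2} \left(\left(H^{2} + \left(3 + H^{2} - 5 H\right) H\right) + 2 \cdot 2 H\right) = H^{2} \left(\left(H^{2} + H \left(3 + H^{2} - 5 H\right)\right) + 4 H\right) = H^{2} \left(H^{2} + 4 H + H \left(3 + H^{2} - 5 H\right)\right)$)
$A{\left(5 \right)} \left(\left(-1\right)^{3} + 0\right) = 5^{3} \left(7 + 5^{2} - 20\right) \left(\left(-1\right)^{3} + 0\right) = 125 \left(7 + 25 - 20\right) \left(-1 + 0\right) = 125 \cdot 12 \left(-1\right) = 1500 \left(-1\right) = -1500$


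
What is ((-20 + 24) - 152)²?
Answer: 21904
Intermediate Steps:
((-20 + 24) - 152)² = (4 - 152)² = (-148)² = 21904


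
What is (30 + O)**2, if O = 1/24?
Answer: 519841/576 ≈ 902.50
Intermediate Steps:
O = 1/24 ≈ 0.041667
(30 + O)**2 = (30 + 1/24)**2 = (721/24)**2 = 519841/576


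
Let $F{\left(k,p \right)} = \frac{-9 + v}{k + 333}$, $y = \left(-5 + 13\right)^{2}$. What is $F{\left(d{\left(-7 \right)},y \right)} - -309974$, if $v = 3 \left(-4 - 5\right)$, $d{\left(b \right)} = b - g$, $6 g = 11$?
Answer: $\frac{602899214}{1945} \approx 3.0997 \cdot 10^{5}$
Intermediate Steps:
$g = \frac{11}{6}$ ($g = \frac{1}{6} \cdot 11 = \frac{11}{6} \approx 1.8333$)
$d{\left(b \right)} = - \frac{11}{6} + b$ ($d{\left(b \right)} = b - \frac{11}{6} = - \frac{11}{6} + b$)
$v = -27$ ($v = 3 \left(-9\right) = -27$)
$y = 64$ ($y = 8^{2} = 64$)
$F{\left(k,p \right)} = - \frac{36}{333 + k}$ ($F{\left(k,p \right)} = \frac{-9 - 27}{k + 333} = - \frac{36}{333 + k}$)
$F{\left(d{\left(-7 \right)},y \right)} - -309974 = - \frac{36}{333 - \frac{53}{6}} - -309974 = - \frac{36}{333 - \frac{53}{6}} + 309974 = - \frac{36}{\frac{1945}{6}} + 309974 = \left(-36\right) \frac{6}{1945} + 309974 = - \frac{216}{1945} + 309974 = \frac{602899214}{1945}$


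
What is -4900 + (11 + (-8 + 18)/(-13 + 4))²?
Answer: -388979/81 ≈ -4802.2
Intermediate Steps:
-4900 + (11 + (-8 + 18)/(-13 + 4))² = -4900 + (11 + 10/(-9))² = -4900 + (11 + 10*(-⅑))² = -4900 + (11 - 10/9)² = -4900 + (89/9)² = -4900 + 7921/81 = -388979/81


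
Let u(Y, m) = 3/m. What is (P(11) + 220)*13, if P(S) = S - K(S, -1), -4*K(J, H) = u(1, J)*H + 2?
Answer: 132379/44 ≈ 3008.6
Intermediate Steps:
K(J, H) = -1/2 - 3*H/(4*J) (K(J, H) = -((3/J)*H + 2)/4 = -(3*H/J + 2)/4 = -(2 + 3*H/J)/4 = -1/2 - 3*H/(4*J))
P(S) = S - (3 - 2*S)/(4*S) (P(S) = S - (-3*(-1) - 2*S)/(4*S) = S - (3 - 2*S)/(4*S))
(P(11) + 220)*13 = ((1/2 + 11 - 3/4/11) + 220)*13 = ((1/2 + 11 - 3/4*1/11) + 220)*13 = ((1/2 + 11 - 3/44) + 220)*13 = (503/44 + 220)*13 = (10183/44)*13 = 132379/44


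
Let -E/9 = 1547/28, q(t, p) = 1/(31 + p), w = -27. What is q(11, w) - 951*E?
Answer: 472885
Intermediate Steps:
E = -1989/4 (E = -13923/28 = -9*221/4 = -1989/4 ≈ -497.25)
q(11, w) - 951*E = 1/(31 - 27) - 951*(-1989/4) = 1/4 + 1891539/4 = 472885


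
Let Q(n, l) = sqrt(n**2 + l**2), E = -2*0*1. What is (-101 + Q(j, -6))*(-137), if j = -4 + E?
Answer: 13837 - 274*sqrt(13) ≈ 12849.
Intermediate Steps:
E = 0 (E = 0*1 = 0)
j = -4 (j = -4 + 0 = -4)
Q(n, l) = sqrt(l**2 + n**2)
(-101 + Q(j, -6))*(-137) = (-101 + sqrt((-6)**2 + (-4)**2))*(-137) = (-101 + sqrt(36 + 16))*(-137) = (-101 + sqrt(52))*(-137) = (-101 + 2*sqrt(13))*(-137) = 13837 - 274*sqrt(13)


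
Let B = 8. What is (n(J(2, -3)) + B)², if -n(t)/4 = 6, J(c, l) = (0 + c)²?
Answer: 256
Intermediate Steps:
J(c, l) = c²
n(t) = -24 (n(t) = -4*6 = -24)
(n(J(2, -3)) + B)² = (-24 + 8)² = (-16)² = 256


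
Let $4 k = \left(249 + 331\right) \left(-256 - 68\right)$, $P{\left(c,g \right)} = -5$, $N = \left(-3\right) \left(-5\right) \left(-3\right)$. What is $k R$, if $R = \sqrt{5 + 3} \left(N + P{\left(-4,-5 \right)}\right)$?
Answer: $4698000 \sqrt{2} \approx 6.644 \cdot 10^{6}$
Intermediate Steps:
$N = -45$ ($N = 15 \left(-3\right) = -45$)
$k = -46980$ ($k = \frac{\left(249 + 331\right) \left(-256 - 68\right)}{4} = \frac{580 \left(-324\right)}{4} = \frac{1}{4} \left(-187920\right) = -46980$)
$R = - 100 \sqrt{2}$ ($R = \sqrt{5 + 3} \left(-45 - 5\right) = \sqrt{8} \left(-50\right) = 2 \sqrt{2} \left(-50\right) = - 100 \sqrt{2} \approx -141.42$)
$k R = - 46980 \left(- 100 \sqrt{2}\right) = 4698000 \sqrt{2}$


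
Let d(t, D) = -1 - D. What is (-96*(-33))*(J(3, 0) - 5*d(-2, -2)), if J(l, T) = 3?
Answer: -6336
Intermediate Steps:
(-96*(-33))*(J(3, 0) - 5*d(-2, -2)) = (-96*(-33))*(3 - 5*(-1 - 1*(-2))) = 3168*(3 - 5*(-1 + 2)) = 3168*(3 - 5*1) = 3168*(3 - 5) = 3168*(-2) = -6336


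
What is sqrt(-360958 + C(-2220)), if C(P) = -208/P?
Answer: I*sqrt(111184059090)/555 ≈ 600.8*I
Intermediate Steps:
sqrt(-360958 + C(-2220)) = sqrt(-360958 - 208/(-2220)) = sqrt(-360958 - 208*(-1/2220)) = sqrt(-360958 + 52/555) = sqrt(-200331638/555) = I*sqrt(111184059090)/555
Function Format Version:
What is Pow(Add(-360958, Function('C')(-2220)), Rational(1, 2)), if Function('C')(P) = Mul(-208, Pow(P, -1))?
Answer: Mul(Rational(1, 555), I, Pow(111184059090, Rational(1, 2))) ≈ Mul(600.80, I)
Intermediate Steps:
Pow(Add(-360958, Function('C')(-2220)), Rational(1, 2)) = Pow(Add(-360958, Mul(-208, Pow(-2220, -1))), Rational(1, 2)) = Pow(Add(-360958, Mul(-208, Rational(-1, 2220))), Rational(1, 2)) = Pow(Add(-360958, Rational(52, 555)), Rational(1, 2)) = Pow(Rational(-200331638, 555), Rational(1, 2)) = Mul(Rational(1, 555), I, Pow(111184059090, Rational(1, 2)))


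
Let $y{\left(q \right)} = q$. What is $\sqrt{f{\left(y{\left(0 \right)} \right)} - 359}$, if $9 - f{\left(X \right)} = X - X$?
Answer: $5 i \sqrt{14} \approx 18.708 i$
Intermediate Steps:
$f{\left(X \right)} = 9$ ($f{\left(X \right)} = 9 - \left(X - X\right) = 9 - 0 = 9 + 0 = 9$)
$\sqrt{f{\left(y{\left(0 \right)} \right)} - 359} = \sqrt{9 - 359} = \sqrt{-350} = 5 i \sqrt{14}$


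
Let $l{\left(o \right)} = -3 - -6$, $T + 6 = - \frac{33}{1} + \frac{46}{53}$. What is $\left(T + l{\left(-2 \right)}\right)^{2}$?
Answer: $\frac{3467044}{2809} \approx 1234.3$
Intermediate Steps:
$T = - \frac{2021}{53}$ ($T = -6 + \left(- \frac{33}{1} + \frac{46}{53}\right) = -6 + \left(\left(-33\right) 1 + 46 \cdot \frac{1}{53}\right) = -6 + \left(-33 + \frac{46}{53}\right) = -6 - \frac{1703}{53} = - \frac{2021}{53} \approx -38.132$)
$l{\left(o \right)} = 3$ ($l{\left(o \right)} = -3 + 6 = 3$)
$\left(T + l{\left(-2 \right)}\right)^{2} = \left(- \frac{2021}{53} + 3\right)^{2} = \left(- \frac{1862}{53}\right)^{2} = \frac{3467044}{2809}$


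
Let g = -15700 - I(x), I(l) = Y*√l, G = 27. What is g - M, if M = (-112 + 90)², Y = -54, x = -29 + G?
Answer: -16184 + 54*I*√2 ≈ -16184.0 + 76.368*I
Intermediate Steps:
x = -2 (x = -29 + 27 = -2)
I(l) = -54*√l
g = -15700 + 54*I*√2 (g = -15700 - (-54)*√(-2) = -15700 - (-54)*I*√2 = -15700 + 54*I*√2 ≈ -15700.0 + 76.368*I)
M = 484 (M = (-22)² = 484)
g - M = (-15700 + 54*I*√2) - 1*484 = (-15700 + 54*I*√2) - 484 = -16184 + 54*I*√2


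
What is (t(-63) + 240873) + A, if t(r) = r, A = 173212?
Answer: 414022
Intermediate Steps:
(t(-63) + 240873) + A = (-63 + 240873) + 173212 = 240810 + 173212 = 414022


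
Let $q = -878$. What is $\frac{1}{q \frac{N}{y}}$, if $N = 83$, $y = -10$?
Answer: $\frac{5}{36437} \approx 0.00013722$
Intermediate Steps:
$\frac{1}{q \frac{N}{y}} = \frac{1}{\left(-878\right) \frac{83}{-10}} = \frac{1}{\left(-878\right) 83 \left(- \frac{1}{10}\right)} = \frac{1}{\left(-878\right) \left(- \frac{83}{10}\right)} = \frac{1}{\frac{36437}{5}} = \frac{5}{36437}$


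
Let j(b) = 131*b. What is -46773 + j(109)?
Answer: -32494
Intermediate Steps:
-46773 + j(109) = -46773 + 131*109 = -46773 + 14279 = -32494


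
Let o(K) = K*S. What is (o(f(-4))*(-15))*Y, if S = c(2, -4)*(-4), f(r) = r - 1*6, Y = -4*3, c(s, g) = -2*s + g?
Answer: -57600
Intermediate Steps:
c(s, g) = g - 2*s
Y = -12
f(r) = -6 + r (f(r) = r - 6 = -6 + r)
S = 32 (S = (-4 - 2*2)*(-4) = (-4 - 4)*(-4) = -8*(-4) = 32)
o(K) = 32*K (o(K) = K*32 = 32*K)
(o(f(-4))*(-15))*Y = ((32*(-6 - 4))*(-15))*(-12) = ((32*(-10))*(-15))*(-12) = -320*(-15)*(-12) = 4800*(-12) = -57600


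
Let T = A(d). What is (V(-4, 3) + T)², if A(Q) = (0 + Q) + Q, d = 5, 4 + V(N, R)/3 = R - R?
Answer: 4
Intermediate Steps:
V(N, R) = -12 (V(N, R) = -12 + 3*(R - R) = -12 + 3*0 = -12 + 0 = -12)
A(Q) = 2*Q (A(Q) = Q + Q = 2*Q)
T = 10 (T = 2*5 = 10)
(V(-4, 3) + T)² = (-12 + 10)² = (-2)² = 4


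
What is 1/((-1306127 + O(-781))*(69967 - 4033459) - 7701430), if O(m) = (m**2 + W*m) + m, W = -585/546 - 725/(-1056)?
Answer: 56/154624107689119 ≈ 3.6217e-13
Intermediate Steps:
W = -2845/7392 (W = -585*1/546 - 725*(-1/1056) = -15/14 + 725/1056 = -2845/7392 ≈ -0.38488)
O(m) = m**2 + 4547*m/7392 (O(m) = (m**2 - 2845*m/7392) + m = m**2 + 4547*m/7392)
1/((-1306127 + O(-781))*(69967 - 4033459) - 7701430) = 1/((-1306127 + (1/7392)*(-781)*(4547 + 7392*(-781)))*(69967 - 4033459) - 7701430) = 1/((-1306127 + (1/7392)*(-781)*(4547 - 5773152))*(-3963492) - 7701430) = 1/((-1306127 + (1/7392)*(-781)*(-5768605))*(-3963492) - 7701430) = 1/((-1306127 + 409570955/672)*(-3963492) - 7701430) = 1/(-468146389/672*(-3963492) - 7701430) = 1/(154624538969199/56 - 7701430) = 1/(154624107689119/56) = 56/154624107689119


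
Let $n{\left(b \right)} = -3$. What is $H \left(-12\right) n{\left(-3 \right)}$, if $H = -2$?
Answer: $-72$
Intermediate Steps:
$H \left(-12\right) n{\left(-3 \right)} = \left(-2\right) \left(-12\right) \left(-3\right) = 24 \left(-3\right) = -72$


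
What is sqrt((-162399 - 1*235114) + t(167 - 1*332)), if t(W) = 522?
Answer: I*sqrt(396991) ≈ 630.07*I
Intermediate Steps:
sqrt((-162399 - 1*235114) + t(167 - 1*332)) = sqrt((-162399 - 1*235114) + 522) = sqrt((-162399 - 235114) + 522) = sqrt(-397513 + 522) = sqrt(-396991) = I*sqrt(396991)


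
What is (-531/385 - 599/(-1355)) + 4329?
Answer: 451568437/104335 ≈ 4328.1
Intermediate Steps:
(-531/385 - 599/(-1355)) + 4329 = (-531*1/385 - 599*(-1/1355)) + 4329 = (-531/385 + 599/1355) + 4329 = -97778/104335 + 4329 = 451568437/104335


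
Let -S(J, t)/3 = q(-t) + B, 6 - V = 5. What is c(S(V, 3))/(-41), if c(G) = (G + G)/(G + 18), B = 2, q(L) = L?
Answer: -2/287 ≈ -0.0069686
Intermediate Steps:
V = 1 (V = 6 - 1*5 = 6 - 5 = 1)
S(J, t) = -6 + 3*t (S(J, t) = -3*(-t + 2) = -3*(2 - t) = -6 + 3*t)
c(G) = 2*G/(18 + G) (c(G) = (2*G)/(18 + G) = 2*G/(18 + G))
c(S(V, 3))/(-41) = (2*(-6 + 3*3)/(18 + (-6 + 3*3)))/(-41) = (2*(-6 + 9)/(18 + (-6 + 9)))*(-1/41) = (2*3/(18 + 3))*(-1/41) = (2*3/21)*(-1/41) = (2*3*(1/21))*(-1/41) = (2/7)*(-1/41) = -2/287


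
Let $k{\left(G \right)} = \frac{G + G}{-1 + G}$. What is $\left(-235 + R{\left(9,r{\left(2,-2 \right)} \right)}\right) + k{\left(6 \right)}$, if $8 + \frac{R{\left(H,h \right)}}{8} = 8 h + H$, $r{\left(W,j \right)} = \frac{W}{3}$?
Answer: $- \frac{2729}{15} \approx -181.93$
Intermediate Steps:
$k{\left(G \right)} = \frac{2 G}{-1 + G}$
$r{\left(W,j \right)} = \frac{W}{3}$ ($r{\left(W,j \right)} = W \frac{1}{3} = \frac{W}{3}$)
$R{\left(H,h \right)} = -64 + 8 H + 64 h$ ($R{\left(H,h \right)} = -64 + 8 \left(8 h + H\right) = -64 + 8 \left(H + 8 h\right) = -64 + \left(8 H + 64 h\right) = -64 + 8 H + 64 h$)
$\left(-235 + R{\left(9,r{\left(2,-2 \right)} \right)}\right) + k{\left(6 \right)} = \left(-235 + \left(-64 + 8 \cdot 9 + 64 \cdot \frac{1}{3} \cdot 2\right)\right) + 2 \cdot 6 \frac{1}{-1 + 6} = \left(-235 + \left(-64 + 72 + 64 \cdot \frac{2}{3}\right)\right) + 2 \cdot 6 \cdot \frac{1}{5} = \left(-235 + \left(-64 + 72 + \frac{128}{3}\right)\right) + 2 \cdot 6 \cdot \frac{1}{5} = \left(-235 + \frac{152}{3}\right) + \frac{12}{5} = - \frac{553}{3} + \frac{12}{5} = - \frac{2729}{15}$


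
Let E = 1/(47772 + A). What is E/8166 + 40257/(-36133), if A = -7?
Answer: -15702202154297/14093640155670 ≈ -1.1141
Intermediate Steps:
E = 1/47765 (E = 1/(47772 - 7) = 1/47765 ≈ 2.0936e-5)
E/8166 + 40257/(-36133) = (1/47765)/8166 + 40257/(-36133) = (1/47765)*(1/8166) + 40257*(-1/36133) = 1/390048990 - 40257/36133 = -15702202154297/14093640155670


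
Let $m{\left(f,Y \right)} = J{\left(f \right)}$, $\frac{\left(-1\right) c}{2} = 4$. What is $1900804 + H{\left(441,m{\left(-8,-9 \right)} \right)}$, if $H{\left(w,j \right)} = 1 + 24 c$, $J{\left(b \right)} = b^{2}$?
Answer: $1900613$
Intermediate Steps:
$c = -8$ ($c = \left(-2\right) 4 = -8$)
$m{\left(f,Y \right)} = f^{2}$
$H{\left(w,j \right)} = -191$ ($H{\left(w,j \right)} = 1 + 24 \left(-8\right) = 1 - 192 = -191$)
$1900804 + H{\left(441,m{\left(-8,-9 \right)} \right)} = 1900804 - 191 = 1900613$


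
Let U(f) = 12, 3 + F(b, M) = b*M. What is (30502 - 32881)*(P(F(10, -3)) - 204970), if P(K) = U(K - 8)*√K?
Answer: 487623630 - 28548*I*√33 ≈ 4.8762e+8 - 1.64e+5*I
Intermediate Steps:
F(b, M) = -3 + M*b (F(b, M) = -3 + b*M = -3 + M*b)
P(K) = 12*√K
(30502 - 32881)*(P(F(10, -3)) - 204970) = (30502 - 32881)*(12*√(-3 - 3*10) - 204970) = -2379*(12*√(-3 - 30) - 204970) = -2379*(12*√(-33) - 204970) = -2379*(12*(I*√33) - 204970) = -2379*(12*I*√33 - 204970) = -2379*(-204970 + 12*I*√33) = 487623630 - 28548*I*√33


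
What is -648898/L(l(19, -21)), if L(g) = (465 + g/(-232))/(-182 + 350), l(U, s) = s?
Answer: -8430482816/35967 ≈ -2.3440e+5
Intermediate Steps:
L(g) = 155/56 - g/38976 (L(g) = (465 + g*(-1/232))/168 = (465 - g/232)*(1/168) = 155/56 - g/38976)
-648898/L(l(19, -21)) = -648898/(155/56 - 1/38976*(-21)) = -648898/(155/56 + 1/1856) = -648898/35967/12992 = -648898*12992/35967 = -8430482816/35967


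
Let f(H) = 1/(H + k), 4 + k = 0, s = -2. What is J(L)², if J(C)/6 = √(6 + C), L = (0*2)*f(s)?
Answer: 216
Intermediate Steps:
k = -4 (k = -4 + 0 = -4)
f(H) = 1/(-4 + H) (f(H) = 1/(H - 4) = 1/(-4 + H))
L = 0 (L = (0*2)/(-4 - 2) = 0/(-6) = 0*(-⅙) = 0)
J(C) = 6*√(6 + C)
J(L)² = (6*√(6 + 0))² = (6*√6)² = 216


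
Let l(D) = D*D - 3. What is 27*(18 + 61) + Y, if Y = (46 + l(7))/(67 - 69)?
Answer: 2087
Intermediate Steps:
l(D) = -3 + D**2 (l(D) = D**2 - 3 = -3 + D**2)
Y = -46 (Y = (46 + (-3 + 7**2))/(67 - 69) = (46 + (-3 + 49))/(-2) = (46 + 46)*(-1/2) = 92*(-1/2) = -46)
27*(18 + 61) + Y = 27*(18 + 61) - 46 = 27*79 - 46 = 2133 - 46 = 2087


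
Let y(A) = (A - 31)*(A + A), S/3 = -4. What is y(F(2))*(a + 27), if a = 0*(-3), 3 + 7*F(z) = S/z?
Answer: 109836/49 ≈ 2241.6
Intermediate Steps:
S = -12 (S = 3*(-4) = -12)
F(z) = -3/7 - 12/(7*z) (F(z) = -3/7 + (-12/z)/7 = -3/7 - 12/(7*z))
a = 0
y(A) = 2*A*(-31 + A) (y(A) = (-31 + A)*(2*A) = 2*A*(-31 + A))
y(F(2))*(a + 27) = (2*((3/7)*(-4 - 1*2)/2)*(-31 + (3/7)*(-4 - 1*2)/2))*(0 + 27) = (2*((3/7)*(½)*(-4 - 2))*(-31 + (3/7)*(½)*(-4 - 2)))*27 = (2*((3/7)*(½)*(-6))*(-31 + (3/7)*(½)*(-6)))*27 = (2*(-9/7)*(-31 - 9/7))*27 = (2*(-9/7)*(-226/7))*27 = (4068/49)*27 = 109836/49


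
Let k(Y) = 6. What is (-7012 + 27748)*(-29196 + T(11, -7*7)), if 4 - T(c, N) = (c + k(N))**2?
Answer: -611318016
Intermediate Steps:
T(c, N) = 4 - (6 + c)**2 (T(c, N) = 4 - (c + 6)**2 = 4 - (6 + c)**2)
(-7012 + 27748)*(-29196 + T(11, -7*7)) = (-7012 + 27748)*(-29196 + (4 - (6 + 11)**2)) = 20736*(-29196 + (4 - 1*17**2)) = 20736*(-29196 + (4 - 1*289)) = 20736*(-29196 + (4 - 289)) = 20736*(-29196 - 285) = 20736*(-29481) = -611318016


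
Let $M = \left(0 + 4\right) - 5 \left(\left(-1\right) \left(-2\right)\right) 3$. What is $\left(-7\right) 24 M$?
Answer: $20160$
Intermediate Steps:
$M = -120$ ($M = 4 \left(-5\right) 2 \cdot 3 = 4 \left(\left(-10\right) 3\right) = 4 \left(-30\right) = -120$)
$\left(-7\right) 24 M = \left(-7\right) 24 \left(-120\right) = \left(-168\right) \left(-120\right) = 20160$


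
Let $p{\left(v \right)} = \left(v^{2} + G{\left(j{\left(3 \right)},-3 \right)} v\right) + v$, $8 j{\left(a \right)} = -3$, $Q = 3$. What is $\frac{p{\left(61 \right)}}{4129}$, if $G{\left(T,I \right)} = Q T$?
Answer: $\frac{29707}{33032} \approx 0.89934$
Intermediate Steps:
$j{\left(a \right)} = - \frac{3}{8}$ ($j{\left(a \right)} = \frac{1}{8} \left(-3\right) = - \frac{3}{8}$)
$G{\left(T,I \right)} = 3 T$
$p{\left(v \right)} = v^{2} - \frac{v}{8}$ ($p{\left(v \right)} = \left(v^{2} + 3 \left(- \frac{3}{8}\right) v\right) + v = \left(v^{2} - \frac{9 v}{8}\right) + v = v^{2} - \frac{v}{8}$)
$\frac{p{\left(61 \right)}}{4129} = \frac{61 \left(- \frac{1}{8} + 61\right)}{4129} = 61 \cdot \frac{487}{8} \cdot \frac{1}{4129} = \frac{29707}{8} \cdot \frac{1}{4129} = \frac{29707}{33032}$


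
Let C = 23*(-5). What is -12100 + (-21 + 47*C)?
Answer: -17526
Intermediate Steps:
C = -115
-12100 + (-21 + 47*C) = -12100 + (-21 + 47*(-115)) = -12100 + (-21 - 5405) = -12100 - 5426 = -17526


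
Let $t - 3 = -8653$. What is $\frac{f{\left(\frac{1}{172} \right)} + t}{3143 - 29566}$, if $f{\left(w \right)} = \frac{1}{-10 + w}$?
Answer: $\frac{14869522}{45421137} \approx 0.32737$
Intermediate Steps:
$t = -8650$ ($t = 3 - 8653 = -8650$)
$\frac{f{\left(\frac{1}{172} \right)} + t}{3143 - 29566} = \frac{\frac{1}{-10 + \frac{1}{172}} - 8650}{3143 - 29566} = \frac{\frac{1}{-10 + \frac{1}{172}} - 8650}{-26423} = \left(\frac{1}{- \frac{1719}{172}} - 8650\right) \left(- \frac{1}{26423}\right) = \left(- \frac{172}{1719} - 8650\right) \left(- \frac{1}{26423}\right) = \left(- \frac{14869522}{1719}\right) \left(- \frac{1}{26423}\right) = \frac{14869522}{45421137}$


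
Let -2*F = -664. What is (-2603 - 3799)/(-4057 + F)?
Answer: 6402/3725 ≈ 1.7187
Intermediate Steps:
F = 332 (F = -½*(-664) = 332)
(-2603 - 3799)/(-4057 + F) = (-2603 - 3799)/(-4057 + 332) = -6402/(-3725) = -6402*(-1/3725) = 6402/3725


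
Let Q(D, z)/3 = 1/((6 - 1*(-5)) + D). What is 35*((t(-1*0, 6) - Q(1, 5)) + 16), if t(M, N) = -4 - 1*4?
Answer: 1085/4 ≈ 271.25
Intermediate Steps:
t(M, N) = -8 (t(M, N) = -4 - 4 = -8)
Q(D, z) = 3/(11 + D) (Q(D, z) = 3/((6 - 1*(-5)) + D) = 3/((6 + 5) + D) = 3/(11 + D))
35*((t(-1*0, 6) - Q(1, 5)) + 16) = 35*((-8 - 3/(11 + 1)) + 16) = 35*((-8 - 3/12) + 16) = 35*((-8 - 1*1/4) + 16) = 35*((-8 - 1/4) + 16) = 35*(-33/4 + 16) = 35*(31/4) = 1085/4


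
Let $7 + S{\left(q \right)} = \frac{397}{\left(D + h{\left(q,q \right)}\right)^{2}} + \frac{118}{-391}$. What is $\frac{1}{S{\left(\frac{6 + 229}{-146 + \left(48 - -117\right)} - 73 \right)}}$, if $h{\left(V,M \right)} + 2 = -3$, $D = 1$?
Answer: $\frac{6256}{109547} \approx 0.057108$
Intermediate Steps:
$h{\left(V,M \right)} = -5$ ($h{\left(V,M \right)} = -2 - 3 = -5$)
$S{\left(q \right)} = \frac{109547}{6256}$ ($S{\left(q \right)} = -7 + \left(\frac{397}{\left(1 - 5\right)^{2}} + \frac{118}{-391}\right) = -7 + \left(\frac{397}{\left(-4\right)^{2}} + 118 \left(- \frac{1}{391}\right)\right) = -7 - \left(\frac{118}{391} - \frac{397}{16}\right) = -7 + \left(397 \cdot \frac{1}{16} - \frac{118}{391}\right) = -7 + \left(\frac{397}{16} - \frac{118}{391}\right) = -7 + \frac{153339}{6256} = \frac{109547}{6256}$)
$\frac{1}{S{\left(\frac{6 + 229}{-146 + \left(48 - -117\right)} - 73 \right)}} = \frac{1}{\frac{109547}{6256}} = \frac{6256}{109547}$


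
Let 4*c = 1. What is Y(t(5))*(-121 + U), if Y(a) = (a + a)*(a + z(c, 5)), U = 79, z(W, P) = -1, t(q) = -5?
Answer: -2520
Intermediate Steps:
c = 1/4 (c = (1/4)*1 = 1/4 ≈ 0.25000)
Y(a) = 2*a*(-1 + a) (Y(a) = (a + a)*(a - 1) = (2*a)*(-1 + a) = 2*a*(-1 + a))
Y(t(5))*(-121 + U) = (2*(-5)*(-1 - 5))*(-121 + 79) = (2*(-5)*(-6))*(-42) = 60*(-42) = -2520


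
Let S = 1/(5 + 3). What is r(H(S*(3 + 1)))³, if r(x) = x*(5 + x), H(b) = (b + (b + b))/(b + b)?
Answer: 59319/64 ≈ 926.86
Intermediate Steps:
S = ⅛ (S = 1/8 = ⅛ ≈ 0.12500)
H(b) = 3/2 (H(b) = (b + 2*b)/((2*b)) = (3*b)*(1/(2*b)) = 3/2)
r(H(S*(3 + 1)))³ = (3*(5 + 3/2)/2)³ = ((3/2)*(13/2))³ = (39/4)³ = 59319/64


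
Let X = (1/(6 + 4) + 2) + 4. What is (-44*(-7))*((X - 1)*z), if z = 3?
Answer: 23562/5 ≈ 4712.4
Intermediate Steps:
X = 61/10 (X = (1/10 + 2) + 4 = 21/10 + 4 = 61/10 ≈ 6.1000)
(-44*(-7))*((X - 1)*z) = (-44*(-7))*((61/10 - 1)*3) = 308*((51/10)*3) = 308*(153/10) = 23562/5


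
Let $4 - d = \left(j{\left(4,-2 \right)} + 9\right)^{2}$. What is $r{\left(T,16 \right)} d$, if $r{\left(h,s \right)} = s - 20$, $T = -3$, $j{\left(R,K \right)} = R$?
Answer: $660$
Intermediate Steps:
$r{\left(h,s \right)} = -20 + s$ ($r{\left(h,s \right)} = s - 20 = -20 + s$)
$d = -165$ ($d = 4 - \left(4 + 9\right)^{2} = 4 - 13^{2} = 4 - 169 = -165$)
$r{\left(T,16 \right)} d = \left(-20 + 16\right) \left(-165\right) = \left(-4\right) \left(-165\right) = 660$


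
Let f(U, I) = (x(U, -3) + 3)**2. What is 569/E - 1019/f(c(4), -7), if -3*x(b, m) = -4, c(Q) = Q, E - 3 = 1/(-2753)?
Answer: 188997115/1395602 ≈ 135.42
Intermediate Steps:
E = 8258/2753 (E = 3 + 1/(-2753) = 3 - 1/2753 = 8258/2753 ≈ 2.9996)
x(b, m) = 4/3 (x(b, m) = -1/3*(-4) = 4/3)
f(U, I) = 169/9 (f(U, I) = (4/3 + 3)**2 = (13/3)**2 = 169/9)
569/E - 1019/f(c(4), -7) = 569/(8258/2753) - 1019/169/9 = 569*(2753/8258) - 1019*9/169 = 1566457/8258 - 9171/169 = 188997115/1395602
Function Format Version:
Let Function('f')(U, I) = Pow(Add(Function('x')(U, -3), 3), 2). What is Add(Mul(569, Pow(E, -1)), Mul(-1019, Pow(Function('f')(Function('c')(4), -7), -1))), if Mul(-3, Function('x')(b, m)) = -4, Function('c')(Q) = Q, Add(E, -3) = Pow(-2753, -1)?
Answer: Rational(188997115, 1395602) ≈ 135.42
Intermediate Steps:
E = Rational(8258, 2753) (E = Add(3, Pow(-2753, -1)) = Add(3, Rational(-1, 2753)) = Rational(8258, 2753) ≈ 2.9996)
Function('x')(b, m) = Rational(4, 3) (Function('x')(b, m) = Mul(Rational(-1, 3), -4) = Rational(4, 3))
Function('f')(U, I) = Rational(169, 9) (Function('f')(U, I) = Pow(Add(Rational(4, 3), 3), 2) = Pow(Rational(13, 3), 2) = Rational(169, 9))
Add(Mul(569, Pow(E, -1)), Mul(-1019, Pow(Function('f')(Function('c')(4), -7), -1))) = Add(Mul(569, Pow(Rational(8258, 2753), -1)), Mul(-1019, Pow(Rational(169, 9), -1))) = Add(Mul(569, Rational(2753, 8258)), Mul(-1019, Rational(9, 169))) = Add(Rational(1566457, 8258), Rational(-9171, 169)) = Rational(188997115, 1395602)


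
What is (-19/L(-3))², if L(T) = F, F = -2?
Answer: 361/4 ≈ 90.250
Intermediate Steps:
L(T) = -2
(-19/L(-3))² = (-19/(-2))² = (-19*(-½))² = (19/2)² = 361/4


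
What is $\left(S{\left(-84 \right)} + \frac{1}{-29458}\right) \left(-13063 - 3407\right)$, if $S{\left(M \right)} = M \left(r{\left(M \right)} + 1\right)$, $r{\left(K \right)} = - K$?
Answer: $\frac{1732068546435}{14729} \approx 1.176 \cdot 10^{8}$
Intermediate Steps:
$S{\left(M \right)} = M \left(1 - M\right)$ ($S{\left(M \right)} = M \left(- M + 1\right) = M \left(1 - M\right)$)
$\left(S{\left(-84 \right)} + \frac{1}{-29458}\right) \left(-13063 - 3407\right) = \left(- 84 \left(1 - -84\right) + \frac{1}{-29458}\right) \left(-13063 - 3407\right) = \left(- 84 \left(1 + 84\right) - \frac{1}{29458}\right) \left(-16470\right) = \left(\left(-84\right) 85 - \frac{1}{29458}\right) \left(-16470\right) = \left(-7140 - \frac{1}{29458}\right) \left(-16470\right) = \left(- \frac{210330121}{29458}\right) \left(-16470\right) = \frac{1732068546435}{14729}$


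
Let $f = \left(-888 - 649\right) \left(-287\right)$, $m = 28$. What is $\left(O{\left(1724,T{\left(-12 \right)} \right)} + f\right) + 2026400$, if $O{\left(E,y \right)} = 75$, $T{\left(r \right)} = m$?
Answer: $2467594$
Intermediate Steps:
$T{\left(r \right)} = 28$
$f = 441119$ ($f = \left(-1537\right) \left(-287\right) = 441119$)
$\left(O{\left(1724,T{\left(-12 \right)} \right)} + f\right) + 2026400 = \left(75 + 441119\right) + 2026400 = 441194 + 2026400 = 2467594$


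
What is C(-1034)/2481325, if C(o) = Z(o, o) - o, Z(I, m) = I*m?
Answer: 19458/45115 ≈ 0.43130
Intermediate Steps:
C(o) = o² - o (C(o) = o*o - o = o² - o)
C(-1034)/2481325 = -1034*(-1 - 1034)/2481325 = -1034*(-1035)*(1/2481325) = 1070190*(1/2481325) = 19458/45115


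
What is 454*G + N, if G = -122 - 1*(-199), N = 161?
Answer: 35119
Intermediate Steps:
G = 77 (G = -122 + 199 = 77)
454*G + N = 454*77 + 161 = 34958 + 161 = 35119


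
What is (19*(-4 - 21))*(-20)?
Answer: 9500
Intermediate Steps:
(19*(-4 - 21))*(-20) = (19*(-25))*(-20) = -475*(-20) = 9500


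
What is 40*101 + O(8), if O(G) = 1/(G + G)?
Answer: 64641/16 ≈ 4040.1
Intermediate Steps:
O(G) = 1/(2*G)
40*101 + O(8) = 40*101 + (½)/8 = 4040 + (½)*(⅛) = 4040 + 1/16 = 64641/16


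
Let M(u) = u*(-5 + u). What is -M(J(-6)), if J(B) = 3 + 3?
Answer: -6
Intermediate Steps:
J(B) = 6
-M(J(-6)) = -6*(-5 + 6) = -6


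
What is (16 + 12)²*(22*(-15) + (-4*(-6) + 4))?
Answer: -236768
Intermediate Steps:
(16 + 12)²*(22*(-15) + (-4*(-6) + 4)) = 28²*(-330 + (24 + 4)) = 784*(-330 + 28) = 784*(-302) = -236768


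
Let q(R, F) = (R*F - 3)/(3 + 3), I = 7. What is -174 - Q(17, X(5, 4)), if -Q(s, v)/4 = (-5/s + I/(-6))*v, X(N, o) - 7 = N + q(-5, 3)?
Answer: -3852/17 ≈ -226.59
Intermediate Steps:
q(R, F) = -1/2 + F*R/6 (q(R, F) = (F*R - 3)/6 = (-3 + F*R)*(1/6) = -1/2 + F*R/6)
X(N, o) = 4 + N (X(N, o) = 7 + (N + (-1/2 + (1/6)*3*(-5))) = 7 + (N + (-1/2 - 5/2)) = 7 + (N - 3) = 7 + (-3 + N) = 4 + N)
Q(s, v) = -4*v*(-7/6 - 5/s) (Q(s, v) = -4*(-5/s + 7/(-6))*v = -4*(-5/s + 7*(-1/6))*v = -4*(-5/s - 7/6)*v = -4*(-7/6 - 5/s)*v = -4*v*(-7/6 - 5/s))
-174 - Q(17, X(5, 4)) = -174 - (14*(4 + 5)/3 + 20*(4 + 5)/17) = -174 - ((14/3)*9 + 20*9*(1/17)) = -174 - (42 + 180/17) = -174 - 1*894/17 = -174 - 894/17 = -3852/17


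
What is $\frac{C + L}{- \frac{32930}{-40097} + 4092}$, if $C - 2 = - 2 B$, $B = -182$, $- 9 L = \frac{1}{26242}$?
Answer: $\frac{3466030671259}{38759137098012} \approx 0.089425$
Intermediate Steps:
$L = - \frac{1}{236178}$ ($L = - \frac{1}{9 \cdot 26242} = \left(- \frac{1}{9}\right) \frac{1}{26242} = - \frac{1}{236178} \approx -4.2341 \cdot 10^{-6}$)
$C = 366$ ($C = 2 - -364 = 2 + 364 = 366$)
$\frac{C + L}{- \frac{32930}{-40097} + 4092} = \frac{366 - \frac{1}{236178}}{- \frac{32930}{-40097} + 4092} = \frac{86441147}{236178 \left(\left(-32930\right) \left(- \frac{1}{40097}\right) + 4092\right)} = \frac{86441147}{236178 \left(\frac{32930}{40097} + 4092\right)} = \frac{86441147}{236178 \cdot \frac{164109854}{40097}} = \frac{86441147}{236178} \cdot \frac{40097}{164109854} = \frac{3466030671259}{38759137098012}$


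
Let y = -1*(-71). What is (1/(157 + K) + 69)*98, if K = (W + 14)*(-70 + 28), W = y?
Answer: 23078608/3413 ≈ 6762.0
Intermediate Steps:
y = 71
W = 71
K = -3570 (K = (71 + 14)*(-70 + 28) = 85*(-42) = -3570)
(1/(157 + K) + 69)*98 = (1/(157 - 3570) + 69)*98 = (1/(-3413) + 69)*98 = (-1/3413 + 69)*98 = (235496/3413)*98 = 23078608/3413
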